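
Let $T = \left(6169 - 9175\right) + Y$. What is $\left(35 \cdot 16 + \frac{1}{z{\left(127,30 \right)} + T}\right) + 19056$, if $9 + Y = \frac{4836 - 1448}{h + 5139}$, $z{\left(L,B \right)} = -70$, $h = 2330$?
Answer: $\frac{5869126719}{299201} \approx 19616.0$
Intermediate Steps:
$Y = - \frac{829}{97}$ ($Y = -9 + \frac{4836 - 1448}{2330 + 5139} = -9 + \frac{3388}{7469} = -9 + 3388 \cdot \frac{1}{7469} = -9 + \frac{44}{97} = - \frac{829}{97} \approx -8.5464$)
$T = - \frac{292411}{97}$ ($T = \left(6169 - 9175\right) - \frac{829}{97} = -3006 - \frac{829}{97} = - \frac{292411}{97} \approx -3014.5$)
$\left(35 \cdot 16 + \frac{1}{z{\left(127,30 \right)} + T}\right) + 19056 = \left(35 \cdot 16 + \frac{1}{-70 - \frac{292411}{97}}\right) + 19056 = \left(560 + \frac{1}{- \frac{299201}{97}}\right) + 19056 = \left(560 - \frac{97}{299201}\right) + 19056 = \frac{167552463}{299201} + 19056 = \frac{5869126719}{299201}$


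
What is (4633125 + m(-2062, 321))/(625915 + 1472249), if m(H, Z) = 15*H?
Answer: 1534065/699388 ≈ 2.1934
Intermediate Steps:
(4633125 + m(-2062, 321))/(625915 + 1472249) = (4633125 + 15*(-2062))/(625915 + 1472249) = (4633125 - 30930)/2098164 = 4602195*(1/2098164) = 1534065/699388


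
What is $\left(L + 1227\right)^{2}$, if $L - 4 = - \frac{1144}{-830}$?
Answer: $\frac{261567804969}{172225} \approx 1.5188 \cdot 10^{6}$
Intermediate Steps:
$L = \frac{2232}{415}$ ($L = 4 - \frac{1144}{-830} = 4 - - \frac{572}{415} = 4 + \frac{572}{415} = \frac{2232}{415} \approx 5.3783$)
$\left(L + 1227\right)^{2} = \left(\frac{2232}{415} + 1227\right)^{2} = \left(\frac{511437}{415}\right)^{2} = \frac{261567804969}{172225}$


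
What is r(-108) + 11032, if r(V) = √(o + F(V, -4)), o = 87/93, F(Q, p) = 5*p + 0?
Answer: 11032 + I*√18321/31 ≈ 11032.0 + 4.3663*I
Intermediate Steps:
F(Q, p) = 5*p
o = 29/31 (o = 87*(1/93) = 29/31 ≈ 0.93548)
r(V) = I*√18321/31 (r(V) = √(29/31 + 5*(-4)) = √(29/31 - 20) = √(-591/31) = I*√18321/31)
r(-108) + 11032 = I*√18321/31 + 11032 = 11032 + I*√18321/31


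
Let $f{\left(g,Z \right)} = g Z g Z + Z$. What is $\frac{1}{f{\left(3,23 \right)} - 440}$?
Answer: $\frac{1}{4344} \approx 0.0002302$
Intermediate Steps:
$f{\left(g,Z \right)} = Z + Z^{2} g^{2}$ ($f{\left(g,Z \right)} = Z g g Z + Z = Z g^{2} Z + Z = Z^{2} g^{2} + Z = Z + Z^{2} g^{2}$)
$\frac{1}{f{\left(3,23 \right)} - 440} = \frac{1}{23 \left(1 + 23 \cdot 3^{2}\right) - 440} = \frac{1}{23 \left(1 + 23 \cdot 9\right) - 440} = \frac{1}{23 \left(1 + 207\right) - 440} = \frac{1}{23 \cdot 208 - 440} = \frac{1}{4784 - 440} = \frac{1}{4344}$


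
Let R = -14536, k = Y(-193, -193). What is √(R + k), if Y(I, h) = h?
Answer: I*√14729 ≈ 121.36*I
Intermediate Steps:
k = -193
√(R + k) = √(-14536 - 193) = √(-14729) = I*√14729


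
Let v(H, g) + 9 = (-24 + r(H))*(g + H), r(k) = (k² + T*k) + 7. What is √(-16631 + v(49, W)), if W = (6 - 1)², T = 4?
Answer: 2*√43570 ≈ 417.47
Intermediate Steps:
r(k) = 7 + k² + 4*k (r(k) = (k² + 4*k) + 7 = 7 + k² + 4*k)
W = 25 (W = 5² = 25)
v(H, g) = -9 + (H + g)*(-17 + H² + 4*H) (v(H, g) = -9 + (-24 + (7 + H² + 4*H))*(g + H) = -9 + (-17 + H² + 4*H)*(H + g) = -9 + (H + g)*(-17 + H² + 4*H))
√(-16631 + v(49, W)) = √(-16631 + (-9 + 49³ - 17*49 - 17*25 + 4*49² + 25*49² + 4*49*25)) = √(-16631 + (-9 + 117649 - 833 - 425 + 4*2401 + 25*2401 + 4900)) = √(-16631 + (-9 + 117649 - 833 - 425 + 9604 + 60025 + 4900)) = √(-16631 + 190911) = √174280 = 2*√43570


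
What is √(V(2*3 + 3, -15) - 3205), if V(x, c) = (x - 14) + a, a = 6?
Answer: 6*I*√89 ≈ 56.604*I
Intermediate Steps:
V(x, c) = -8 + x (V(x, c) = (x - 14) + 6 = (-14 + x) + 6 = -8 + x)
√(V(2*3 + 3, -15) - 3205) = √((-8 + (2*3 + 3)) - 3205) = √((-8 + (6 + 3)) - 3205) = √((-8 + 9) - 3205) = √(1 - 3205) = √(-3204) = 6*I*√89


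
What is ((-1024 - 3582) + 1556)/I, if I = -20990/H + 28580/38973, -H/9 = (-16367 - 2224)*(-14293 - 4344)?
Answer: -12355595664957765/2970750792167 ≈ -4159.1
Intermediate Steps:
H = -3118324203 (H = -9*(-16367 - 2224)*(-14293 - 4344) = -(-167319)*(-18637) = -9*346480467 = -3118324203)
I = 29707507921670/40510149721173 (I = -20990/(-3118324203) + 28580/38973 = -20990*(-1/3118324203) + 28580*(1/38973) = 20990/3118324203 + 28580/38973 = 29707507921670/40510149721173 ≈ 0.73333)
((-1024 - 3582) + 1556)/I = ((-1024 - 3582) + 1556)/(29707507921670/40510149721173) = (-4606 + 1556)*(40510149721173/29707507921670) = -3050*40510149721173/29707507921670 = -12355595664957765/2970750792167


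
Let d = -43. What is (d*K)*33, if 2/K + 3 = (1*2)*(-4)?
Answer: 258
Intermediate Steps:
K = -2/11 (K = 2/(-3 + (1*2)*(-4)) = 2/(-3 + 2*(-4)) = 2/(-3 - 8) = 2/(-11) = 2*(-1/11) = -2/11 ≈ -0.18182)
(d*K)*33 = -43*(-2/11)*33 = (86/11)*33 = 258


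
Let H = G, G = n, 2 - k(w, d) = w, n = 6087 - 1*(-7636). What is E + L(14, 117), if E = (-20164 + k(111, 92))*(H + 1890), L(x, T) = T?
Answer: -316522232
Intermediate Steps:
n = 13723 (n = 6087 + 7636 = 13723)
k(w, d) = 2 - w
G = 13723
H = 13723
E = -316522349 (E = (-20164 + (2 - 1*111))*(13723 + 1890) = (-20164 + (2 - 111))*15613 = (-20164 - 109)*15613 = -20273*15613 = -316522349)
E + L(14, 117) = -316522349 + 117 = -316522232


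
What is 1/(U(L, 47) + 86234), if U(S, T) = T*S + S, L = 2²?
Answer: 1/86426 ≈ 1.1571e-5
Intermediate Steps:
L = 4
U(S, T) = S + S*T (U(S, T) = S*T + S = S + S*T)
1/(U(L, 47) + 86234) = 1/(4*(1 + 47) + 86234) = 1/(4*48 + 86234) = 1/(192 + 86234) = 1/86426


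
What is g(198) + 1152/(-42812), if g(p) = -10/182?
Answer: -1627/19877 ≈ -0.081853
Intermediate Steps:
g(p) = -5/91 (g(p) = -10*1/182 = -5/91)
g(198) + 1152/(-42812) = -5/91 + 1152/(-42812) = -5/91 + 1152*(-1/42812) = -5/91 - 288/10703 = -1627/19877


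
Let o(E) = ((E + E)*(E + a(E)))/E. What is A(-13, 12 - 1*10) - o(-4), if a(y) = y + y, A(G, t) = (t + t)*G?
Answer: -28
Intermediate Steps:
A(G, t) = 2*G*t (A(G, t) = (2*t)*G = 2*G*t)
a(y) = 2*y
o(E) = 6*E (o(E) = ((E + E)*(E + 2*E))/E = ((2*E)*(3*E))/E = (6*E²)/E = 6*E)
A(-13, 12 - 1*10) - o(-4) = 2*(-13)*(12 - 1*10) - 6*(-4) = 2*(-13)*(12 - 10) - 1*(-24) = 2*(-13)*2 + 24 = -52 + 24 = -28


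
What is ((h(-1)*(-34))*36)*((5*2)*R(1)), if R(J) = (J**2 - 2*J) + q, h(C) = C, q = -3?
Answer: -48960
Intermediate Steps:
R(J) = -3 + J**2 - 2*J (R(J) = (J**2 - 2*J) - 3 = -3 + J**2 - 2*J)
((h(-1)*(-34))*36)*((5*2)*R(1)) = (-1*(-34)*36)*((5*2)*(-3 + 1**2 - 2*1)) = (34*36)*(10*(-3 + 1 - 2)) = 1224*(10*(-4)) = 1224*(-40) = -48960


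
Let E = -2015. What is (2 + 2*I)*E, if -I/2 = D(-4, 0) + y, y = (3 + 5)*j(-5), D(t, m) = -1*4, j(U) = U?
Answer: -358670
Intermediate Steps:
D(t, m) = -4
y = -40 (y = (3 + 5)*(-5) = 8*(-5) = -40)
I = 88 (I = -2*(-4 - 40) = -2*(-44) = 88)
(2 + 2*I)*E = (2 + 2*88)*(-2015) = (2 + 176)*(-2015) = 178*(-2015) = -358670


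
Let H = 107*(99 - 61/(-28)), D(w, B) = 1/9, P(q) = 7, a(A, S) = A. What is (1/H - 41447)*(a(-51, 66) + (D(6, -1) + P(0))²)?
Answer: 146578489505/8184537 ≈ 17909.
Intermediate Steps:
D(w, B) = ⅑
H = 303131/28 (H = 107*(99 - 61*(-1/28)) = 107*(99 + 61/28) = 107*(2833/28) = 303131/28 ≈ 10826.)
(1/H - 41447)*(a(-51, 66) + (D(6, -1) + P(0))²) = (1/(303131/28) - 41447)*(-51 + (⅑ + 7)²) = (28/303131 - 41447)*(-51 + (64/9)²) = -12563870529*(-51 + 4096/81)/303131 = -12563870529/303131*(-35/81) = 146578489505/8184537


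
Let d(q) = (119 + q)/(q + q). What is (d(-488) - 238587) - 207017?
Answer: -434909135/976 ≈ -4.4560e+5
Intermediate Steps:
d(q) = (119 + q)/(2*q) (d(q) = (119 + q)/((2*q)) = (119 + q)*(1/(2*q)) = (119 + q)/(2*q))
(d(-488) - 238587) - 207017 = ((1/2)*(119 - 488)/(-488) - 238587) - 207017 = ((1/2)*(-1/488)*(-369) - 238587) - 207017 = (369/976 - 238587) - 207017 = -232860543/976 - 207017 = -434909135/976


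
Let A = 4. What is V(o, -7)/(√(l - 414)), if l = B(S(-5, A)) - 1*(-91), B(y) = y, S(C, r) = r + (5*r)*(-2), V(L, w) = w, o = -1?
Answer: 7*I*√359/359 ≈ 0.36945*I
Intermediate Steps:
S(C, r) = -9*r (S(C, r) = r - 10*r = -9*r)
l = 55 (l = -9*4 - 1*(-91) = -36 + 91 = 55)
V(o, -7)/(√(l - 414)) = -7/√(55 - 414) = -7*(-I*√359/359) = -(-7)*I*√359/359 = 7*I*√359/359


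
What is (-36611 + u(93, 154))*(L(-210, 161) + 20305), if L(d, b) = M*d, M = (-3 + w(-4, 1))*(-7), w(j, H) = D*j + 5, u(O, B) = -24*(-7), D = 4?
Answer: 10021825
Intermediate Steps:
u(O, B) = 168
w(j, H) = 5 + 4*j (w(j, H) = 4*j + 5 = 5 + 4*j)
M = 98 (M = (-3 + (5 + 4*(-4)))*(-7) = (-3 + (5 - 16))*(-7) = (-3 - 11)*(-7) = -14*(-7) = 98)
L(d, b) = 98*d
(-36611 + u(93, 154))*(L(-210, 161) + 20305) = (-36611 + 168)*(98*(-210) + 20305) = -36443*(-20580 + 20305) = -36443*(-275) = 10021825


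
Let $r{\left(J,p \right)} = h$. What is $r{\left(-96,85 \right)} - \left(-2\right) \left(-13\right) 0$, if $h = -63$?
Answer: $-63$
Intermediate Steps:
$r{\left(J,p \right)} = -63$
$r{\left(-96,85 \right)} - \left(-2\right) \left(-13\right) 0 = -63 - \left(-2\right) \left(-13\right) 0 = -63 - 26 \cdot 0 = -63 - 0 = -63 + 0 = -63$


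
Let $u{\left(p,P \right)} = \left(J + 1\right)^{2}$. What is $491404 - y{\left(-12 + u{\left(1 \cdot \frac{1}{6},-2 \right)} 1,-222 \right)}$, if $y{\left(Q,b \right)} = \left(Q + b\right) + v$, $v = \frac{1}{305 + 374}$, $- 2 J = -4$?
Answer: $\frac{333816090}{679} \approx 4.9163 \cdot 10^{5}$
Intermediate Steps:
$J = 2$ ($J = \left(- \frac{1}{2}\right) \left(-4\right) = 2$)
$u{\left(p,P \right)} = 9$ ($u{\left(p,P \right)} = \left(2 + 1\right)^{2} = 3^{2} = 9$)
$v = \frac{1}{679} \approx 0.0014728$
$y{\left(Q,b \right)} = \frac{1}{679} + Q + b$ ($y{\left(Q,b \right)} = \left(Q + b\right) + \frac{1}{679} = \frac{1}{679} + Q + b$)
$491404 - y{\left(-12 + u{\left(1 \cdot \frac{1}{6},-2 \right)} 1,-222 \right)} = 491404 - \left(\frac{1}{679} + \left(-12 + 9 \cdot 1\right) - 222\right) = 491404 - \left(\frac{1}{679} + \left(-12 + 9\right) - 222\right) = 491404 - \left(\frac{1}{679} - 3 - 222\right) = 491404 - - \frac{152774}{679} = 491404 + \frac{152774}{679} = \frac{333816090}{679}$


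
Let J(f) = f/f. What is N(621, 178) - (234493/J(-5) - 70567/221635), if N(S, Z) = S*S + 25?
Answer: 33505298422/221635 ≈ 1.5117e+5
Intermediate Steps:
J(f) = 1
N(S, Z) = 25 + S² (N(S, Z) = S² + 25 = 25 + S²)
N(621, 178) - (234493/J(-5) - 70567/221635) = (25 + 621²) - (234493/1 - 70567/221635) = (25 + 385641) - (234493*1 - 70567*1/221635) = 385666 - (234493 - 70567/221635) = 385666 - 1*51971785488/221635 = 385666 - 51971785488/221635 = 33505298422/221635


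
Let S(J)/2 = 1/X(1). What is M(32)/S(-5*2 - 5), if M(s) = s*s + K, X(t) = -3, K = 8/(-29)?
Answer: -44532/29 ≈ -1535.6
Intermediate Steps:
K = -8/29 (K = 8*(-1/29) = -8/29 ≈ -0.27586)
M(s) = -8/29 + s² (M(s) = s*s - 8/29 = s² - 8/29 = -8/29 + s²)
S(J) = -⅔ (S(J) = 2/(-3) = 2*(-⅓) = -⅔)
M(32)/S(-5*2 - 5) = (-8/29 + 32²)/(-⅔) = (-8/29 + 1024)*(-3/2) = (29688/29)*(-3/2) = -44532/29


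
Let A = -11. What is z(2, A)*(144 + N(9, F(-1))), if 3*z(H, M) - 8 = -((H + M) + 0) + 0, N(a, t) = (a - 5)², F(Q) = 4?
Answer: 2720/3 ≈ 906.67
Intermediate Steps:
N(a, t) = (-5 + a)²
z(H, M) = 8/3 - H/3 - M/3 (z(H, M) = 8/3 + (-((H + M) + 0) + 0)/3 = 8/3 + (-(H + M) + 0)/3 = 8/3 + ((-H - M) + 0)/3 = 8/3 + (-H - M)/3 = 8/3 + (-H/3 - M/3) = 8/3 - H/3 - M/3)
z(2, A)*(144 + N(9, F(-1))) = (8/3 - ⅓*2 - ⅓*(-11))*(144 + (-5 + 9)²) = (8/3 - ⅔ + 11/3)*(144 + 4²) = 17*(144 + 16)/3 = (17/3)*160 = 2720/3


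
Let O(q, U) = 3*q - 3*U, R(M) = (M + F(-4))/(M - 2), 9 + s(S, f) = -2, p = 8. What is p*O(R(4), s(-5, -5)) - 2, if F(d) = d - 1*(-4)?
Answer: 310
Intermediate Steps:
F(d) = 4 + d (F(d) = d + 4 = 4 + d)
s(S, f) = -11 (s(S, f) = -9 - 2 = -11)
R(M) = M/(-2 + M) (R(M) = (M + (4 - 4))/(M - 2) = (M + 0)/(-2 + M) = M/(-2 + M))
O(q, U) = -3*U + 3*q
p*O(R(4), s(-5, -5)) - 2 = 8*(-3*(-11) + 3*(4/(-2 + 4))) - 2 = 8*(33 + 3*(4/2)) - 2 = 8*(33 + 3*(4*(½))) - 2 = 8*(33 + 3*2) - 2 = 8*(33 + 6) - 2 = 8*39 - 2 = 312 - 2 = 310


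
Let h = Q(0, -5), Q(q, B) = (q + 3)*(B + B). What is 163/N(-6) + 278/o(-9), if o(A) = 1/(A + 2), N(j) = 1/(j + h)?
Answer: -7814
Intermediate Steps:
Q(q, B) = 2*B*(3 + q) (Q(q, B) = (3 + q)*(2*B) = 2*B*(3 + q))
h = -30 (h = 2*(-5)*(3 + 0) = 2*(-5)*3 = -30)
N(j) = 1/(-30 + j) (N(j) = 1/(j - 30) = 1/(-30 + j))
o(A) = 1/(2 + A)
163/N(-6) + 278/o(-9) = 163/(1/(-30 - 6)) + 278/(1/(2 - 9)) = 163/(1/(-36)) + 278/(1/(-7)) = 163/(-1/36) + 278/(-1/7) = 163*(-36) + 278*(-7) = -5868 - 1946 = -7814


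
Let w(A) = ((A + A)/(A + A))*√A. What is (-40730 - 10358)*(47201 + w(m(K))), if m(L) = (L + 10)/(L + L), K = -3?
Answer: -2411404688 - 25544*I*√42/3 ≈ -2.4114e+9 - 55181.0*I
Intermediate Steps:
m(L) = (10 + L)/(2*L) (m(L) = (10 + L)/((2*L)) = (10 + L)*(1/(2*L)) = (10 + L)/(2*L))
w(A) = √A (w(A) = ((2*A)/((2*A)))*√A = ((2*A)*(1/(2*A)))*√A = 1*√A = √A)
(-40730 - 10358)*(47201 + w(m(K))) = (-40730 - 10358)*(47201 + √((½)*(10 - 3)/(-3))) = -51088*(47201 + √((½)*(-⅓)*7)) = -51088*(47201 + √(-7/6)) = -51088*(47201 + I*√42/6) = -2411404688 - 25544*I*√42/3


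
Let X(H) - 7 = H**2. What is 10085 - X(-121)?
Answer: -4563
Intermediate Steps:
X(H) = 7 + H**2
10085 - X(-121) = 10085 - (7 + (-121)**2) = 10085 - (7 + 14641) = 10085 - 1*14648 = 10085 - 14648 = -4563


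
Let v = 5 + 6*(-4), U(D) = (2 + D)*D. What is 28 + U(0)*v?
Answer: 28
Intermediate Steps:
U(D) = D*(2 + D)
v = -19 (v = 5 - 24 = -19)
28 + U(0)*v = 28 + (0*(2 + 0))*(-19) = 28 + (0*2)*(-19) = 28 + 0*(-19) = 28 + 0 = 28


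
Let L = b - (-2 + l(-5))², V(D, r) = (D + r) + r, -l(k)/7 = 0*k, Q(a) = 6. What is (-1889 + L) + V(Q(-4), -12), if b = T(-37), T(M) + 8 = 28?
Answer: -1891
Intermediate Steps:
l(k) = 0 (l(k) = -0*k = -7*0 = 0)
T(M) = 20 (T(M) = -8 + 28 = 20)
b = 20
V(D, r) = D + 2*r
L = 16 (L = 20 - (-2 + 0)² = 20 - 1*(-2)² = 20 - 1*4 = 20 - 4 = 16)
(-1889 + L) + V(Q(-4), -12) = (-1889 + 16) + (6 + 2*(-12)) = -1873 + (6 - 24) = -1873 - 18 = -1891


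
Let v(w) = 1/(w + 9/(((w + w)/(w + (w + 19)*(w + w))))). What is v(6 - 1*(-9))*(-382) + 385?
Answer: 249871/651 ≈ 383.83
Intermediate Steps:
v(w) = 1/(w + 9*(w + 2*w*(19 + w))/(2*w)) (v(w) = 1/(w + 9/(((2*w)/(w + (19 + w)*(2*w))))) = 1/(w + 9/(((2*w)/(w + 2*w*(19 + w))))) = 1/(w + 9/((2*w/(w + 2*w*(19 + w))))) = 1/(w + 9*((w + 2*w*(19 + w))/(2*w))) = 1/(w + 9*(w + 2*w*(19 + w))/(2*w)))
v(6 - 1*(-9))*(-382) + 385 = (2/(351 + 20*(6 - 1*(-9))))*(-382) + 385 = (2/(351 + 20*(6 + 9)))*(-382) + 385 = (2/(351 + 20*15))*(-382) + 385 = (2/(351 + 300))*(-382) + 385 = (2/651)*(-382) + 385 = -764/651 + 385 = 249871/651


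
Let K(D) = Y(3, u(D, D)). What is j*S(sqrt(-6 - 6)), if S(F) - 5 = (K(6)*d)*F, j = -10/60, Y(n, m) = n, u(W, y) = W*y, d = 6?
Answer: -5/6 - 6*I*sqrt(3) ≈ -0.83333 - 10.392*I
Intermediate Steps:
K(D) = 3
j = -1/6 (j = -10*1/60 = -1/6 ≈ -0.16667)
S(F) = 5 + 18*F (S(F) = 5 + (3*6)*F = 5 + 18*F)
j*S(sqrt(-6 - 6)) = -(5 + 18*sqrt(-6 - 6))/6 = -(5 + 18*sqrt(-12))/6 = -(5 + 18*(2*I*sqrt(3)))/6 = -(5 + 36*I*sqrt(3))/6 = -5/6 - 6*I*sqrt(3)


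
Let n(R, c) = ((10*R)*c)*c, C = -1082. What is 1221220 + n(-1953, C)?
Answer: -22863018500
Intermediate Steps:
n(R, c) = 10*R*c² (n(R, c) = (10*R*c)*c = 10*R*c²)
1221220 + n(-1953, C) = 1221220 + 10*(-1953)*(-1082)² = 1221220 + 10*(-1953)*1170724 = 1221220 - 22864239720 = -22863018500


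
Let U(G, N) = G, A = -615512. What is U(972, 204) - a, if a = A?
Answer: 616484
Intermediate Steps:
a = -615512
U(972, 204) - a = 972 - 1*(-615512) = 972 + 615512 = 616484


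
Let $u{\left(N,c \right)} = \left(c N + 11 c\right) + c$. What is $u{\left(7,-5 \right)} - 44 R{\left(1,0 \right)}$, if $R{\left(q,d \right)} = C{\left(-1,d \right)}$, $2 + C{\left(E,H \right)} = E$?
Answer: $37$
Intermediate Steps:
$C{\left(E,H \right)} = -2 + E$
$u{\left(N,c \right)} = 12 c + N c$ ($u{\left(N,c \right)} = \left(N c + 11 c\right) + c = \left(11 c + N c\right) + c = 12 c + N c$)
$R{\left(q,d \right)} = -3$ ($R{\left(q,d \right)} = -2 - 1 = -3$)
$u{\left(7,-5 \right)} - 44 R{\left(1,0 \right)} = - 5 \left(12 + 7\right) - -132 = \left(-5\right) 19 + 132 = -95 + 132 = 37$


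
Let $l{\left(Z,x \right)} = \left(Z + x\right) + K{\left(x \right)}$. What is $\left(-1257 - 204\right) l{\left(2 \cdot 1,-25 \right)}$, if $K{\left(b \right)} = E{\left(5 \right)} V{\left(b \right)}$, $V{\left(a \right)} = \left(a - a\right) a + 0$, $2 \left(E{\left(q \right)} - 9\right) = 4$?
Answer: $33603$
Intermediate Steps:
$E{\left(q \right)} = 11$ ($E{\left(q \right)} = 9 + \frac{1}{2} \cdot 4 = 9 + 2 = 11$)
$V{\left(a \right)} = 0$ ($V{\left(a \right)} = 0 a + 0 = 0 + 0 = 0$)
$K{\left(b \right)} = 0$ ($K{\left(b \right)} = 11 \cdot 0 = 0$)
$l{\left(Z,x \right)} = Z + x$ ($l{\left(Z,x \right)} = \left(Z + x\right) + 0 = Z + x$)
$\left(-1257 - 204\right) l{\left(2 \cdot 1,-25 \right)} = \left(-1257 - 204\right) \left(2 \cdot 1 - 25\right) = - 1461 \left(2 - 25\right) = \left(-1461\right) \left(-23\right) = 33603$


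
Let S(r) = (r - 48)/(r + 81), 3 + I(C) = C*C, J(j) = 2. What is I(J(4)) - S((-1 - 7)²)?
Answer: 129/145 ≈ 0.88966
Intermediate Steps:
I(C) = -3 + C² (I(C) = -3 + C*C = -3 + C²)
S(r) = (-48 + r)/(81 + r)
I(J(4)) - S((-1 - 7)²) = (-3 + 2²) - (-48 + (-1 - 7)²)/(81 + (-1 - 7)²) = (-3 + 4) - (-48 + (-8)²)/(81 + (-8)²) = 1 - (-48 + 64)/(81 + 64) = 1 - 16/145 = 129/145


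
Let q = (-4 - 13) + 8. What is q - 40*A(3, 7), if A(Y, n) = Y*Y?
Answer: -369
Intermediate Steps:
A(Y, n) = Y²
q = -9 (q = -17 + 8 = -9)
q - 40*A(3, 7) = -9 - 40*3² = -9 - 40*9 = -9 - 360 = -369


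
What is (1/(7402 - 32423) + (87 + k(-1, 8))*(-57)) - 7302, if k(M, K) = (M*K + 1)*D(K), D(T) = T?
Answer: -226915450/25021 ≈ -9069.0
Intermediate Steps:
k(M, K) = K*(1 + K*M) (k(M, K) = (M*K + 1)*K = (K*M + 1)*K = (1 + K*M)*K = K*(1 + K*M))
(1/(7402 - 32423) + (87 + k(-1, 8))*(-57)) - 7302 = (1/(7402 - 32423) + (87 + 8*(1 + 8*(-1)))*(-57)) - 7302 = (1/(-25021) + (87 + 8*(1 - 8))*(-57)) - 7302 = (-1/25021 + (87 + 8*(-7))*(-57)) - 7302 = (-1/25021 + (87 - 56)*(-57)) - 7302 = (-1/25021 + 31*(-57)) - 7302 = (-1/25021 - 1767) - 7302 = -44212108/25021 - 7302 = -226915450/25021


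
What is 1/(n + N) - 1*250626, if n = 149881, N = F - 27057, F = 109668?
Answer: -58268539991/232492 ≈ -2.5063e+5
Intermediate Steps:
N = 82611 (N = 109668 - 27057 = 82611)
1/(n + N) - 1*250626 = 1/(149881 + 82611) - 1*250626 = 1/232492 - 250626 = -58268539991/232492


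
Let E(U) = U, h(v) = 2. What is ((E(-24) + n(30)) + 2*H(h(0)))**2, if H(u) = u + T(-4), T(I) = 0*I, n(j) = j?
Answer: 100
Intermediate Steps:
T(I) = 0
H(u) = u (H(u) = u + 0 = u)
((E(-24) + n(30)) + 2*H(h(0)))**2 = ((-24 + 30) + 2*2)**2 = (6 + 4)**2 = 10**2 = 100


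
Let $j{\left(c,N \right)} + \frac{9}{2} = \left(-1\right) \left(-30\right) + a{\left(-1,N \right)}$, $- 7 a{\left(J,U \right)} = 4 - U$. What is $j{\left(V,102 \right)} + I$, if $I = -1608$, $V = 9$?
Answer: $- \frac{3137}{2} \approx -1568.5$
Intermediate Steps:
$a{\left(J,U \right)} = - \frac{4}{7} + \frac{U}{7}$ ($a{\left(J,U \right)} = - \frac{4 - U}{7} = - \frac{4}{7} + \frac{U}{7}$)
$j{\left(c,N \right)} = \frac{349}{14} + \frac{N}{7}$ ($j{\left(c,N \right)} = - \frac{9}{2} + \left(\left(-1\right) \left(-30\right) + \left(- \frac{4}{7} + \frac{N}{7}\right)\right) = - \frac{9}{2} + \left(30 + \left(- \frac{4}{7} + \frac{N}{7}\right)\right) = - \frac{9}{2} + \left(\frac{206}{7} + \frac{N}{7}\right) = \frac{349}{14} + \frac{N}{7}$)
$j{\left(V,102 \right)} + I = \left(\frac{349}{14} + \frac{1}{7} \cdot 102\right) - 1608 = \left(\frac{349}{14} + \frac{102}{7}\right) - 1608 = \frac{79}{2} - 1608 = - \frac{3137}{2}$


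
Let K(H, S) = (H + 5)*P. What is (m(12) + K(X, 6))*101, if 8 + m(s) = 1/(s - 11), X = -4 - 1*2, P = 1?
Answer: -808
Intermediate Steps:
X = -6 (X = -4 - 2 = -6)
m(s) = -8 + 1/(-11 + s) (m(s) = -8 + 1/(s - 11) = -8 + 1/(-11 + s))
K(H, S) = 5 + H (K(H, S) = (H + 5)*1 = (5 + H)*1 = 5 + H)
(m(12) + K(X, 6))*101 = ((89 - 8*12)/(-11 + 12) + (5 - 6))*101 = ((89 - 96)/1 - 1)*101 = (1*(-7) - 1)*101 = (-7 - 1)*101 = -8*101 = -808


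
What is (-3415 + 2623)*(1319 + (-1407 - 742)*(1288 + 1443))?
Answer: 4647139200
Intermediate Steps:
(-3415 + 2623)*(1319 + (-1407 - 742)*(1288 + 1443)) = -792*(1319 - 2149*2731) = -792*(1319 - 5868919) = -792*(-5867600) = 4647139200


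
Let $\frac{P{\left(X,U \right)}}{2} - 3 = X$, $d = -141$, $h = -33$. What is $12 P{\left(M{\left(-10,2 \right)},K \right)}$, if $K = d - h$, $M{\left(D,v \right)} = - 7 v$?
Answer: $-264$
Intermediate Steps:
$K = -108$ ($K = -141 - -33 = -141 + 33 = -108$)
$P{\left(X,U \right)} = 6 + 2 X$
$12 P{\left(M{\left(-10,2 \right)},K \right)} = 12 \left(6 + 2 \left(\left(-7\right) 2\right)\right) = 12 \left(6 + 2 \left(-14\right)\right) = 12 \left(6 - 28\right) = 12 \left(-22\right) = -264$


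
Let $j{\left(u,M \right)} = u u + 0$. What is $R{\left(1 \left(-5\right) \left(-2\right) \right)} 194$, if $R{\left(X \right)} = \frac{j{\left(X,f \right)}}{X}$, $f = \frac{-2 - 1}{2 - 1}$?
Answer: $1940$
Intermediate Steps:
$f = -3$ ($f = - \frac{3}{1} = \left(-3\right) 1 = -3$)
$j{\left(u,M \right)} = u^{2}$ ($j{\left(u,M \right)} = u^{2} + 0 = u^{2}$)
$R{\left(X \right)} = X$ ($R{\left(X \right)} = \frac{X^{2}}{X} = X$)
$R{\left(1 \left(-5\right) \left(-2\right) \right)} 194 = 1 \left(-5\right) \left(-2\right) 194 = \left(-5\right) \left(-2\right) 194 = 10 \cdot 194 = 1940$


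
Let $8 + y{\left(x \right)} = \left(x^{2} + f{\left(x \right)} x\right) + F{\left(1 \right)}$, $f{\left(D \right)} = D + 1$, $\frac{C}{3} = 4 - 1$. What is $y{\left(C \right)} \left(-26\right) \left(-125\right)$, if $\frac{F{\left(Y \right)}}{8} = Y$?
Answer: $555750$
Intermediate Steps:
$C = 9$ ($C = 3 \left(4 - 1\right) = 3 \cdot 3 = 9$)
$F{\left(Y \right)} = 8 Y$
$f{\left(D \right)} = 1 + D$
$y{\left(x \right)} = x^{2} + x \left(1 + x\right)$ ($y{\left(x \right)} = -8 + \left(\left(x^{2} + \left(1 + x\right) x\right) + 8 \cdot 1\right) = -8 + \left(\left(x^{2} + x \left(1 + x\right)\right) + 8\right) = -8 + \left(8 + x^{2} + x \left(1 + x\right)\right) = x^{2} + x \left(1 + x\right)$)
$y{\left(C \right)} \left(-26\right) \left(-125\right) = 9 \left(1 + 2 \cdot 9\right) \left(-26\right) \left(-125\right) = 9 \left(1 + 18\right) \left(-26\right) \left(-125\right) = 9 \cdot 19 \left(-26\right) \left(-125\right) = 171 \left(-26\right) \left(-125\right) = \left(-4446\right) \left(-125\right) = 555750$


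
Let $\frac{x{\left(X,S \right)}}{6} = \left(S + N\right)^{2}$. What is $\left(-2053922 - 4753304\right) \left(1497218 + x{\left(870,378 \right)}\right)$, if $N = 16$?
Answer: $-16532260509284$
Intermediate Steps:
$x{\left(X,S \right)} = 6 \left(16 + S\right)^{2}$ ($x{\left(X,S \right)} = 6 \left(S + 16\right)^{2} = 6 \left(16 + S\right)^{2}$)
$\left(-2053922 - 4753304\right) \left(1497218 + x{\left(870,378 \right)}\right) = \left(-2053922 - 4753304\right) \left(1497218 + 6 \left(16 + 378\right)^{2}\right) = - 6807226 \left(1497218 + 6 \cdot 394^{2}\right) = - 6807226 \left(1497218 + 6 \cdot 155236\right) = - 6807226 \left(1497218 + 931416\right) = \left(-6807226\right) 2428634 = -16532260509284$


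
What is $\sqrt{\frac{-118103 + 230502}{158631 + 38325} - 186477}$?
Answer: $\frac{i \sqrt{200936981974723}}{32826} \approx 431.83 i$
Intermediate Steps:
$\sqrt{\frac{-118103 + 230502}{158631 + 38325} - 186477} = \sqrt{\frac{112399}{196956} - 186477} = \sqrt{- \frac{36727651613}{196956}} = \frac{i \sqrt{200936981974723}}{32826}$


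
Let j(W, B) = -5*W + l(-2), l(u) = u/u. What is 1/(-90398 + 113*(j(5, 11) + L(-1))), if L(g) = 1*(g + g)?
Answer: -1/93336 ≈ -1.0714e-5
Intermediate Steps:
l(u) = 1
j(W, B) = 1 - 5*W (j(W, B) = -5*W + 1 = 1 - 5*W)
L(g) = 2*g (L(g) = 1*(2*g) = 2*g)
1/(-90398 + 113*(j(5, 11) + L(-1))) = 1/(-90398 + 113*((1 - 5*5) + 2*(-1))) = 1/(-90398 + 113*((1 - 25) - 2)) = 1/(-90398 + 113*(-24 - 2)) = 1/(-90398 + 113*(-26)) = 1/(-90398 - 2938) = 1/(-93336) = -1/93336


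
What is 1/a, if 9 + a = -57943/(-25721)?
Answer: -25721/173546 ≈ -0.14821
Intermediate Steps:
a = -173546/25721 (a = -9 - 57943/(-25721) = -9 - 57943*(-1/25721) = -9 + 57943/25721 = -173546/25721 ≈ -6.7472)
1/a = 1/(-173546/25721) = -25721/173546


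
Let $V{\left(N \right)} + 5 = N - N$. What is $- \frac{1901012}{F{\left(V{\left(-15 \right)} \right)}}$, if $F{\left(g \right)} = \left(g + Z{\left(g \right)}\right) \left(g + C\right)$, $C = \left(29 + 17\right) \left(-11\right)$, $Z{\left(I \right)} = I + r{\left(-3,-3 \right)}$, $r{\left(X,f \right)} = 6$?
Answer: $- \frac{475253}{511} \approx -930.04$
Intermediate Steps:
$Z{\left(I \right)} = 6 + I$ ($Z{\left(I \right)} = I + 6 = 6 + I$)
$C = -506$ ($C = 46 \left(-11\right) = -506$)
$V{\left(N \right)} = -5$ ($V{\left(N \right)} = -5 + \left(N - N\right) = -5 + 0 = -5$)
$F{\left(g \right)} = \left(-506 + g\right) \left(6 + 2 g\right)$ ($F{\left(g \right)} = \left(g + \left(6 + g\right)\right) \left(g - 506\right) = \left(6 + 2 g\right) \left(-506 + g\right) = \left(-506 + g\right) \left(6 + 2 g\right)$)
$- \frac{1901012}{F{\left(V{\left(-15 \right)} \right)}} = - \frac{1901012}{-3036 - -5030 + 2 \left(-5\right)^{2}} = - \frac{1901012}{-3036 + 5030 + 2 \cdot 25} = - \frac{1901012}{-3036 + 5030 + 50} = - \frac{1901012}{2044} = \left(-1901012\right) \frac{1}{2044} = - \frac{475253}{511}$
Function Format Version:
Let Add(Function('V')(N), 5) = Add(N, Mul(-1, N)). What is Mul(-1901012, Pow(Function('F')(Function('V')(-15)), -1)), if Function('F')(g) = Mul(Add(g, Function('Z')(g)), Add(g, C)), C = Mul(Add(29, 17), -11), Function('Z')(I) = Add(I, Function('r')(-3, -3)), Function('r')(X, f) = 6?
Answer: Rational(-475253, 511) ≈ -930.04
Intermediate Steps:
Function('Z')(I) = Add(6, I) (Function('Z')(I) = Add(I, 6) = Add(6, I))
C = -506 (C = Mul(46, -11) = -506)
Function('V')(N) = -5 (Function('V')(N) = Add(-5, Add(N, Mul(-1, N))) = Add(-5, 0) = -5)
Function('F')(g) = Mul(Add(-506, g), Add(6, Mul(2, g))) (Function('F')(g) = Mul(Add(g, Add(6, g)), Add(g, -506)) = Mul(Add(6, Mul(2, g)), Add(-506, g)) = Mul(Add(-506, g), Add(6, Mul(2, g))))
Mul(-1901012, Pow(Function('F')(Function('V')(-15)), -1)) = Mul(-1901012, Pow(Add(-3036, Mul(-1006, -5), Mul(2, Pow(-5, 2))), -1)) = Mul(-1901012, Pow(Add(-3036, 5030, Mul(2, 25)), -1)) = Mul(-1901012, Pow(Add(-3036, 5030, 50), -1)) = Mul(-1901012, Pow(2044, -1)) = Mul(-1901012, Rational(1, 2044)) = Rational(-475253, 511)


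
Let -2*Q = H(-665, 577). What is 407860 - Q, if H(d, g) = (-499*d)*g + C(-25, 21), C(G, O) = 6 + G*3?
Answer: 96142223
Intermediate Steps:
C(G, O) = 6 + 3*G
H(d, g) = -69 - 499*d*g (H(d, g) = (-499*d)*g + (6 + 3*(-25)) = -499*d*g + (6 - 75) = -499*d*g - 69 = -69 - 499*d*g)
Q = -95734363 (Q = -(-69 - 499*(-665)*577)/2 = -(-69 + 191468795)/2 = -½*191468726 = -95734363)
407860 - Q = 407860 - 1*(-95734363) = 407860 + 95734363 = 96142223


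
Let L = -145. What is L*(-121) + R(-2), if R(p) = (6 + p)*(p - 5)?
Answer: 17517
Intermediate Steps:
R(p) = (-5 + p)*(6 + p) (R(p) = (6 + p)*(-5 + p) = (-5 + p)*(6 + p))
L*(-121) + R(-2) = -145*(-121) + (-30 - 2 + (-2)**2) = 17545 + (-30 - 2 + 4) = 17545 - 28 = 17517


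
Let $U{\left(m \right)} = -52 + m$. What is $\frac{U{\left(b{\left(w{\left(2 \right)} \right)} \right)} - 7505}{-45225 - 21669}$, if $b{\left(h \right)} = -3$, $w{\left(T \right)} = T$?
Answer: $\frac{1260}{11149} \approx 0.11301$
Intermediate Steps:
$\frac{U{\left(b{\left(w{\left(2 \right)} \right)} \right)} - 7505}{-45225 - 21669} = \frac{\left(-52 - 3\right) - 7505}{-45225 - 21669} = \frac{-55 - 7505}{-66894} = \left(-7560\right) \left(- \frac{1}{66894}\right) = \frac{1260}{11149}$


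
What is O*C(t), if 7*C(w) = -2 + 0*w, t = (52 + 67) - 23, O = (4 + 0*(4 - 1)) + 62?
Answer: -132/7 ≈ -18.857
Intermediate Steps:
O = 66 (O = (4 + 0*3) + 62 = (4 + 0) + 62 = 4 + 62 = 66)
t = 96 (t = 119 - 23 = 96)
C(w) = -2/7 (C(w) = (-2 + 0*w)/7 = (-2 + 0)/7 = (1/7)*(-2) = -2/7)
O*C(t) = 66*(-2/7) = -132/7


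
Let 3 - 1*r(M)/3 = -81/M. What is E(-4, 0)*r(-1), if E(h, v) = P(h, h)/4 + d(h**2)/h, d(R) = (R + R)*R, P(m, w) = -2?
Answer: 30069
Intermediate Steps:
d(R) = 2*R**2 (d(R) = (2*R)*R = 2*R**2)
E(h, v) = -1/2 + 2*h**3 (E(h, v) = -2/4 + (2*(h**2)**2)/h = -2*1/4 + (2*h**4)/h = -1/2 + 2*h**3)
r(M) = 9 + 243/M (r(M) = 9 - (-243)/M = 9 + 243/M)
E(-4, 0)*r(-1) = (-1/2 + 2*(-4)**3)*(9 + 243/(-1)) = (-1/2 + 2*(-64))*(9 + 243*(-1)) = (-1/2 - 128)*(9 - 243) = -257/2*(-234) = 30069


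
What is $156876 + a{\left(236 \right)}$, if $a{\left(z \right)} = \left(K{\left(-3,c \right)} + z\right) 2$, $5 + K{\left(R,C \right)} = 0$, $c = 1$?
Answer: $157338$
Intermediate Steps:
$K{\left(R,C \right)} = -5$ ($K{\left(R,C \right)} = -5 + 0 = -5$)
$a{\left(z \right)} = -10 + 2 z$ ($a{\left(z \right)} = \left(-5 + z\right) 2 = -10 + 2 z$)
$156876 + a{\left(236 \right)} = 156876 + \left(-10 + 2 \cdot 236\right) = 156876 + \left(-10 + 472\right) = 156876 + 462 = 157338$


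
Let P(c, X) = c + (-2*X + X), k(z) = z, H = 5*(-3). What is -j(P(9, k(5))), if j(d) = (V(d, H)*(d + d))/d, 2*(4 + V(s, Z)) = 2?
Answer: 6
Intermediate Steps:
H = -15
V(s, Z) = -3 (V(s, Z) = -4 + (1/2)*2 = -4 + 1 = -3)
P(c, X) = c - X
j(d) = -6 (j(d) = (-3*(d + d))/d = (-6*d)/d = -6)
-j(P(9, k(5))) = -1*(-6) = 6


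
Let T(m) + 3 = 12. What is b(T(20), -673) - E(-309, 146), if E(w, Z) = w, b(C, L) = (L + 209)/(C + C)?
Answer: 2549/9 ≈ 283.22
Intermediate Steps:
T(m) = 9 (T(m) = -3 + 12 = 9)
b(C, L) = (209 + L)/(2*C) (b(C, L) = (209 + L)/((2*C)) = (209 + L)*(1/(2*C)) = (209 + L)/(2*C))
b(T(20), -673) - E(-309, 146) = (1/2)*(209 - 673)/9 - 1*(-309) = (1/2)*(1/9)*(-464) + 309 = -232/9 + 309 = 2549/9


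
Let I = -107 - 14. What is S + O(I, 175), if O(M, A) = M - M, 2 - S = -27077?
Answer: 27079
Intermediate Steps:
I = -121
S = 27079 (S = 2 - 1*(-27077) = 2 + 27077 = 27079)
O(M, A) = 0
S + O(I, 175) = 27079 + 0 = 27079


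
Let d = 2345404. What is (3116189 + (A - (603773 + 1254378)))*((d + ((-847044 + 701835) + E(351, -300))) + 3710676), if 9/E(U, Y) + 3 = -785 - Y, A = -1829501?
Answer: -1648387903102057/488 ≈ -3.3778e+12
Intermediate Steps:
E(U, Y) = 9/(-788 - Y) (E(U, Y) = 9/(-3 + (-785 - Y)) = 9/(-788 - Y))
(3116189 + (A - (603773 + 1254378)))*((d + ((-847044 + 701835) + E(351, -300))) + 3710676) = (3116189 + (-1829501 - (603773 + 1254378)))*((2345404 + ((-847044 + 701835) - 9/(788 - 300))) + 3710676) = (3116189 + (-1829501 - 1*1858151))*((2345404 + (-145209 - 9/488)) + 3710676) = (3116189 + (-1829501 - 1858151))*((2345404 + (-145209 - 9*1/488)) + 3710676) = (3116189 - 3687652)*((2345404 + (-145209 - 9/488)) + 3710676) = -571463*((2345404 - 70862001/488) + 3710676) = -571463*(1073695151/488 + 3710676) = -571463*2884505039/488 = -1648387903102057/488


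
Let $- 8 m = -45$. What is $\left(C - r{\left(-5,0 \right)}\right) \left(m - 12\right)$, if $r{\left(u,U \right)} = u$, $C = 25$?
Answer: $- \frac{765}{4} \approx -191.25$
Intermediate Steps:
$m = \frac{45}{8}$ ($m = \left(- \frac{1}{8}\right) \left(-45\right) = \frac{45}{8} \approx 5.625$)
$\left(C - r{\left(-5,0 \right)}\right) \left(m - 12\right) = \left(25 - -5\right) \left(\frac{45}{8} - 12\right) = \left(25 + 5\right) \left(- \frac{51}{8}\right) = 30 \left(- \frac{51}{8}\right) = - \frac{765}{4}$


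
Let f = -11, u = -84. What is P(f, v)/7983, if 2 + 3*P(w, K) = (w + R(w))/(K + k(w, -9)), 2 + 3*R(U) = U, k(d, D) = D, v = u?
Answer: -512/6681771 ≈ -7.6626e-5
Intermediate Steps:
v = -84
R(U) = -⅔ + U/3
P(w, K) = -⅔ + (-⅔ + 4*w/3)/(3*(-9 + K)) (P(w, K) = -⅔ + ((w + (-⅔ + w/3))/(K - 9))/3 = -⅔ + ((-⅔ + 4*w/3)/(-9 + K))/3 = -⅔ + (-⅔ + 4*w/3)/(3*(-9 + K)))
P(f, v)/7983 = (2*(26 - 3*(-84) + 2*(-11))/(9*(-9 - 84)))/7983 = ((2/9)*(26 + 252 - 22)/(-93))*(1/7983) = ((2/9)*(-1/93)*256)*(1/7983) = -512/837*1/7983 = -512/6681771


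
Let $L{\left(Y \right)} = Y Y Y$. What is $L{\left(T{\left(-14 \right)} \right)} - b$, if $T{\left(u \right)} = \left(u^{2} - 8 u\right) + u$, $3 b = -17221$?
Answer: $\frac{76253773}{3} \approx 2.5418 \cdot 10^{7}$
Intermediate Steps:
$b = - \frac{17221}{3}$ ($b = \frac{1}{3} \left(-17221\right) = - \frac{17221}{3} \approx -5740.3$)
$T{\left(u \right)} = u^{2} - 7 u$
$L{\left(Y \right)} = Y^{3}$ ($L{\left(Y \right)} = Y^{2} Y = Y^{3}$)
$L{\left(T{\left(-14 \right)} \right)} - b = \left(- 14 \left(-7 - 14\right)\right)^{3} - - \frac{17221}{3} = \left(\left(-14\right) \left(-21\right)\right)^{3} + \frac{17221}{3} = 294^{3} + \frac{17221}{3} = 25412184 + \frac{17221}{3} = \frac{76253773}{3}$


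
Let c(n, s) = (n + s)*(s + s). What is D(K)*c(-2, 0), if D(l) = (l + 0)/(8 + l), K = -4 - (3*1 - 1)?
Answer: 0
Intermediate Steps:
c(n, s) = 2*s*(n + s) (c(n, s) = (n + s)*(2*s) = 2*s*(n + s))
K = -6 (K = -4 - (3 - 1) = -4 - 1*2 = -4 - 2 = -6)
D(l) = l/(8 + l)
D(K)*c(-2, 0) = (-6/(8 - 6))*(2*0*(-2 + 0)) = (-6/2)*(2*0*(-2)) = -6*½*0 = -3*0 = 0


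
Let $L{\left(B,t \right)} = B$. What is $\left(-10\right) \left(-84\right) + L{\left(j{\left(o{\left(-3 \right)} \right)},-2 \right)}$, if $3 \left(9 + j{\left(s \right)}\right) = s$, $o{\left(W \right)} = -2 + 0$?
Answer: $\frac{2491}{3} \approx 830.33$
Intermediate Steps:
$o{\left(W \right)} = -2$
$j{\left(s \right)} = -9 + \frac{s}{3}$
$\left(-10\right) \left(-84\right) + L{\left(j{\left(o{\left(-3 \right)} \right)},-2 \right)} = \left(-10\right) \left(-84\right) + \left(-9 + \frac{1}{3} \left(-2\right)\right) = 840 - \frac{29}{3} = \frac{2491}{3}$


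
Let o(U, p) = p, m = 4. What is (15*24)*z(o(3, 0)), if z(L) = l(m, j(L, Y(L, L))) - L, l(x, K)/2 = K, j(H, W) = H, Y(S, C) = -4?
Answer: 0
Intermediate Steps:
l(x, K) = 2*K
z(L) = L (z(L) = 2*L - L = L)
(15*24)*z(o(3, 0)) = (15*24)*0 = 360*0 = 0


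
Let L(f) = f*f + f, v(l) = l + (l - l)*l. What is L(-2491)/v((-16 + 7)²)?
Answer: 2067530/27 ≈ 76575.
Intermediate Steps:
v(l) = l (v(l) = l + 0*l = l + 0 = l)
L(f) = f + f² (L(f) = f² + f = f + f²)
L(-2491)/v((-16 + 7)²) = (-2491*(1 - 2491))/((-16 + 7)²) = (-2491*(-2490))/((-9)²) = 6202590/81 = 6202590*(1/81) = 2067530/27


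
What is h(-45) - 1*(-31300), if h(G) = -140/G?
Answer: 281728/9 ≈ 31303.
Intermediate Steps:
h(-45) - 1*(-31300) = -140/(-45) - 1*(-31300) = -140*(-1/45) + 31300 = 28/9 + 31300 = 281728/9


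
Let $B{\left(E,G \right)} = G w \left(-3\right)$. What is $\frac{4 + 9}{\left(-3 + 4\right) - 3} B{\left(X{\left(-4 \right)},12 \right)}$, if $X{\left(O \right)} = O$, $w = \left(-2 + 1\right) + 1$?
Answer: $0$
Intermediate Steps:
$w = 0$ ($w = -1 + 1 = 0$)
$B{\left(E,G \right)} = 0$ ($B{\left(E,G \right)} = G 0 \left(-3\right) = 0 \left(-3\right) = 0$)
$\frac{4 + 9}{\left(-3 + 4\right) - 3} B{\left(X{\left(-4 \right)},12 \right)} = \frac{4 + 9}{\left(-3 + 4\right) - 3} \cdot 0 = \frac{13}{1 - 3} \cdot 0 = \frac{13}{-2} \cdot 0 = 13 \left(- \frac{1}{2}\right) 0 = \left(- \frac{13}{2}\right) 0 = 0$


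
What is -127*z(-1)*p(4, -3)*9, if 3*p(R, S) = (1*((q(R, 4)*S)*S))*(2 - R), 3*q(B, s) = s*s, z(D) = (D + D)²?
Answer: 146304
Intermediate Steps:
z(D) = 4*D² (z(D) = (2*D)² = 4*D²)
q(B, s) = s²/3 (q(B, s) = (s*s)/3 = s²/3)
p(R, S) = 16*S²*(2 - R)/9 (p(R, S) = ((1*((((⅓)*4²)*S)*S))*(2 - R))/3 = ((1*((((⅓)*16)*S)*S))*(2 - R))/3 = ((1*((16*S/3)*S))*(2 - R))/3 = ((1*(16*S²/3))*(2 - R))/3 = ((16*S²/3)*(2 - R))/3 = (16*S²*(2 - R)/3)/3 = 16*S²*(2 - R)/9)
-127*z(-1)*p(4, -3)*9 = -127*(4*(-1)²)*((16/9)*(-3)²*(2 - 1*4))*9 = -127*(4*1)*((16/9)*9*(2 - 4))*9 = -127*4*((16/9)*9*(-2))*9 = -127*4*(-32)*9 = -(-16256)*9 = -127*(-1152) = 146304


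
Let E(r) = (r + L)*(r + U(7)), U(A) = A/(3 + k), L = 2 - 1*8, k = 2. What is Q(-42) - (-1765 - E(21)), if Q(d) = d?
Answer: 2059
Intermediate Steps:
L = -6 (L = 2 - 8 = -6)
U(A) = A/5 (U(A) = A/(3 + 2) = A/5)
E(r) = (-6 + r)*(7/5 + r) (E(r) = (r - 6)*(r + (⅕)*7) = (-6 + r)*(r + 7/5) = (-6 + r)*(7/5 + r))
Q(-42) - (-1765 - E(21)) = -42 - (-1765 - (-42/5 + 21² - 23/5*21)) = -42 - (-1765 - (-42/5 + 441 - 483/5)) = -42 - (-1765 - 1*336) = -42 - (-1765 - 336) = -42 - 1*(-2101) = -42 + 2101 = 2059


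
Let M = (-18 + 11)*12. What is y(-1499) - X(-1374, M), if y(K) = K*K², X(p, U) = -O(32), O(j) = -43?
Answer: -3368254542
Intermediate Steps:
M = -84 (M = -7*12 = -84)
X(p, U) = 43 (X(p, U) = -1*(-43) = 43)
y(K) = K³
y(-1499) - X(-1374, M) = (-1499)³ - 1*43 = -3368254499 - 43 = -3368254542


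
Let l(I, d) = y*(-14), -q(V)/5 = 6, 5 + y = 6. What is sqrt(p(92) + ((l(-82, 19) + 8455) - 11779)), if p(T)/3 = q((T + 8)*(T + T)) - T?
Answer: 2*I*sqrt(926) ≈ 60.86*I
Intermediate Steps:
y = 1 (y = -5 + 6 = 1)
q(V) = -30 (q(V) = -5*6 = -30)
l(I, d) = -14 (l(I, d) = 1*(-14) = -14)
p(T) = -90 - 3*T (p(T) = 3*(-30 - T) = -90 - 3*T)
sqrt(p(92) + ((l(-82, 19) + 8455) - 11779)) = sqrt((-90 - 3*92) + ((-14 + 8455) - 11779)) = sqrt((-90 - 276) + (8441 - 11779)) = sqrt(-366 - 3338) = sqrt(-3704) = 2*I*sqrt(926)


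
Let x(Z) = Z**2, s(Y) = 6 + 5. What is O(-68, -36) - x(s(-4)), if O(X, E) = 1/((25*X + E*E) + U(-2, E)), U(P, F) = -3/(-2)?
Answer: -97407/805 ≈ -121.00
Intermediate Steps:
U(P, F) = 3/2 (U(P, F) = -3*(-1/2) = 3/2)
s(Y) = 11
O(X, E) = 1/(3/2 + E**2 + 25*X) (O(X, E) = 1/((25*X + E*E) + 3/2) = 1/((25*X + E**2) + 3/2) = 1/((E**2 + 25*X) + 3/2) = 1/(3/2 + E**2 + 25*X))
O(-68, -36) - x(s(-4)) = 2/(3 + 2*(-36)**2 + 50*(-68)) - 1*11**2 = 2/(3 + 2*1296 - 3400) - 1*121 = 2/(3 + 2592 - 3400) - 121 = 2/(-805) - 121 = 2*(-1/805) - 121 = -2/805 - 121 = -97407/805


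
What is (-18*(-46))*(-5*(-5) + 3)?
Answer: 23184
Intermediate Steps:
(-18*(-46))*(-5*(-5) + 3) = 828*(25 + 3) = 828*28 = 23184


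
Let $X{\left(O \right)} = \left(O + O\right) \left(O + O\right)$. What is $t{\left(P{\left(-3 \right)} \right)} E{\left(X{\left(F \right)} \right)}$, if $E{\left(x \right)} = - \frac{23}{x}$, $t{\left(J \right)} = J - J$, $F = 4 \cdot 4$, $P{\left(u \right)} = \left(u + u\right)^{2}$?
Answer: $0$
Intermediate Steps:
$P{\left(u \right)} = 4 u^{2}$ ($P{\left(u \right)} = \left(2 u\right)^{2} = 4 u^{2}$)
$F = 16$
$t{\left(J \right)} = 0$
$X{\left(O \right)} = 4 O^{2}$ ($X{\left(O \right)} = 2 O 2 O = 4 O^{2}$)
$t{\left(P{\left(-3 \right)} \right)} E{\left(X{\left(F \right)} \right)} = 0 \left(- \frac{23}{4 \cdot 16^{2}}\right) = 0 \left(- \frac{23}{4 \cdot 256}\right) = 0 \left(- \frac{23}{1024}\right) = 0$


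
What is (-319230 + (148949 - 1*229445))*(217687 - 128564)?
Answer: -35624780298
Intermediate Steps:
(-319230 + (148949 - 1*229445))*(217687 - 128564) = (-319230 + (148949 - 229445))*89123 = (-319230 - 80496)*89123 = -399726*89123 = -35624780298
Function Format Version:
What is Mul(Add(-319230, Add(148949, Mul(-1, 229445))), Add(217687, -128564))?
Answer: -35624780298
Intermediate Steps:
Mul(Add(-319230, Add(148949, Mul(-1, 229445))), Add(217687, -128564)) = Mul(Add(-319230, Add(148949, -229445)), 89123) = Mul(Add(-319230, -80496), 89123) = Mul(-399726, 89123) = -35624780298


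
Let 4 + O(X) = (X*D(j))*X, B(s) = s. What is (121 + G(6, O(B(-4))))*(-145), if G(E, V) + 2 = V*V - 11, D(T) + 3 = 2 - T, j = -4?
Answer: -296380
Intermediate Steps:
D(T) = -1 - T (D(T) = -3 + (2 - T) = -1 - T)
O(X) = -4 + 3*X² (O(X) = -4 + (X*(-1 - 1*(-4)))*X = -4 + (X*(-1 + 4))*X = -4 + (X*3)*X = -4 + (3*X)*X = -4 + 3*X²)
G(E, V) = -13 + V² (G(E, V) = -2 + (V*V - 11) = -2 + (V² - 11) = -2 + (-11 + V²) = -13 + V²)
(121 + G(6, O(B(-4))))*(-145) = (121 + (-13 + (-4 + 3*(-4)²)²))*(-145) = (121 + (-13 + (-4 + 3*16)²))*(-145) = (121 + (-13 + (-4 + 48)²))*(-145) = (121 + (-13 + 44²))*(-145) = (121 + (-13 + 1936))*(-145) = (121 + 1923)*(-145) = 2044*(-145) = -296380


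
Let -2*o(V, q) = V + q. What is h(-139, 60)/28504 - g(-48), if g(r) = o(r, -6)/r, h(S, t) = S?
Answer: 31789/57008 ≈ 0.55762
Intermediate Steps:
o(V, q) = -V/2 - q/2 (o(V, q) = -(V + q)/2 = -V/2 - q/2)
g(r) = (3 - r/2)/r (g(r) = (-r/2 - ½*(-6))/r = (-r/2 + 3)/r = (3 - r/2)/r)
h(-139, 60)/28504 - g(-48) = -139/28504 - (6 - 1*(-48))/(2*(-48)) = -139*1/28504 - (-1)*(6 + 48)/(2*48) = -139/28504 - (-1)*54/(2*48) = -139/28504 - 1*(-9/16) = -139/28504 + 9/16 = 31789/57008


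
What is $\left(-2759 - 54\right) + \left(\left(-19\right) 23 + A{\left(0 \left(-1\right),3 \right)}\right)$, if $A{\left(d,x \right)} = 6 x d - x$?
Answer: $-3253$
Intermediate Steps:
$A{\left(d,x \right)} = - x + 6 d x$ ($A{\left(d,x \right)} = 6 d x - x = - x + 6 d x$)
$\left(-2759 - 54\right) + \left(\left(-19\right) 23 + A{\left(0 \left(-1\right),3 \right)}\right) = \left(-2759 - 54\right) + \left(\left(-19\right) 23 + 3 \left(-1 + 6 \cdot 0 \left(-1\right)\right)\right) = -2813 - \left(437 - 3 \left(-1 + 6 \cdot 0\right)\right) = -2813 - \left(437 - 3 \left(-1 + 0\right)\right) = -2813 + \left(-437 + 3 \left(-1\right)\right) = -2813 - 440 = -3253$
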